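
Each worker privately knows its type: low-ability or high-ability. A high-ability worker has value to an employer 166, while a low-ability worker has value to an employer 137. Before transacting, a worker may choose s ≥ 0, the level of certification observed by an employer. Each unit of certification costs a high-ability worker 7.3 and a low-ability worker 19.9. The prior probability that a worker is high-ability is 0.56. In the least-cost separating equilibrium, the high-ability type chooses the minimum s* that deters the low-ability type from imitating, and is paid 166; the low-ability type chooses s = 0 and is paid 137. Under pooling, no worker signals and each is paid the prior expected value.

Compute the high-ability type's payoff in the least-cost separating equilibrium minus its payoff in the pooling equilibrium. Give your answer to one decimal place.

2.1

Least-cost separating signal: s* solves 137 = 166 − 19.9·s*, so s* = (166 − 137)/19.9 ≈ 1.4573.
High-ability type's separating payoff: 166 − 7.3 × s* = 166 − 7.3 × (166 − 137)/19.9 = 166 − 211.7/19.9 ≈ 155.362.
Pooling payoff: 0.56 × 166 + 0.44 × 137 = 153.24.
Difference: 155.362 − 153.24 = 2.122, i.e. 2.1 to one decimal place.
The high-ability type prefers to separate.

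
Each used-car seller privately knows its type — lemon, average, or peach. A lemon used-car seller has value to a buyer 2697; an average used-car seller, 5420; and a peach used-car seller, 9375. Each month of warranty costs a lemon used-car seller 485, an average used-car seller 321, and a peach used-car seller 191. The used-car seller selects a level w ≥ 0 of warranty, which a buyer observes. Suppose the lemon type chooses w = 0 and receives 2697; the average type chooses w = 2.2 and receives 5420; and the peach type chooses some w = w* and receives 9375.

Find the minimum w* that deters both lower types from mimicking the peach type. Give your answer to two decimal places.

Lemon type (on-path payoff 2697) won't mimic when 2697 ≥ 9375 − 485·w*, i.e. w* ≥ 13.77.
Average type (on-path payoff 5420 − 321×2.2 = 4713.8) won't mimic when 4713.8 ≥ 9375 − 321·w*, i.e. w* ≥ 14.52.
Both must hold, so w* = max(13.77, 14.52) = 14.52. The average type's constraint binds.

14.52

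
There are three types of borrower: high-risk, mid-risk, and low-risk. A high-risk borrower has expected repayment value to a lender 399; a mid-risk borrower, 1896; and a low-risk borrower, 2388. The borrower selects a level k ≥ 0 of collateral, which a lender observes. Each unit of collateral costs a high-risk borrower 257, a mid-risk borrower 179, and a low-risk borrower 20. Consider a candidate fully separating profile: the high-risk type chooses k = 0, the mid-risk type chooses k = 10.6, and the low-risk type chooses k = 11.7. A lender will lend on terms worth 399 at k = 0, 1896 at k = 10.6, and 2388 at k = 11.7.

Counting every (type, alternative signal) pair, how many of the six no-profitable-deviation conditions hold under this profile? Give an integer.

4

Mid-risk (own payoff 1896 − 179×10.6 = -1.4): to k=0 gives 399 → profitable ✗; to k=11.7 gives 2388 − 179×11.7 = 293.7 → profitable ✗.
High-risk (own payoff 399): to k=10.6 gives 1896 − 257×10.6 = -828.2 → no gain ✓; to k=11.7 gives 2388 − 257×11.7 = -618.9 → no gain ✓.
Low-risk (own payoff 2388 − 20×11.7 = 2154): to k=0 gives 399 → no gain ✓; to k=10.6 gives 1896 − 20×10.6 = 1684 → no gain ✓.
4 of the 6 constraints hold; not an equilibrium.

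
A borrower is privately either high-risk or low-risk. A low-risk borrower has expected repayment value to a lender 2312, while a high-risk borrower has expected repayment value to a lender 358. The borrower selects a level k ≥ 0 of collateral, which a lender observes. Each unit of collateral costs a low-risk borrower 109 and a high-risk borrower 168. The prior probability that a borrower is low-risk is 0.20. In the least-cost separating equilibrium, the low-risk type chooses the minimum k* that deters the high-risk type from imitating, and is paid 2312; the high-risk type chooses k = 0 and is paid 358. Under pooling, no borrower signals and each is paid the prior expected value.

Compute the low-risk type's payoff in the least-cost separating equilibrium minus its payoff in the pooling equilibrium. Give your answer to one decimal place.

295.4

Least-cost separating signal: k* solves 358 = 2312 − 168·k*, so k* = (2312 − 358)/168 ≈ 11.6310.
Low-risk type's separating payoff: 2312 − 109 × k* = 2312 − 109 × (2312 − 358)/168 = 2312 − 212986/168 ≈ 1044.226.
Pooling payoff: 0.20 × 2312 + 0.80 × 358 = 748.8.
Difference: 1044.226 − 748.8 = 295.426, i.e. 295.4 to one decimal place.
The low-risk type prefers to separate.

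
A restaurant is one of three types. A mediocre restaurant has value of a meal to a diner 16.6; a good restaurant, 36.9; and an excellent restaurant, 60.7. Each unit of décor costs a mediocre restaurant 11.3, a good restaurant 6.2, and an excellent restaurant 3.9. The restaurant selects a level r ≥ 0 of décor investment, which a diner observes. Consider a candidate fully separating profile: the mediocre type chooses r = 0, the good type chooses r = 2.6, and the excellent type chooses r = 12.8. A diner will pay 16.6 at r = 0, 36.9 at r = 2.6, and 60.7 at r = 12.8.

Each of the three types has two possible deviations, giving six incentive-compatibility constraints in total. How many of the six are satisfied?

Good (own payoff 36.9 − 6.2×2.6 = 20.78): to r=0 gives 16.6 → no gain ✓; to r=12.8 gives 60.7 − 6.2×12.8 = -18.66 → no gain ✓.
Mediocre (own payoff 16.6): to r=2.6 gives 36.9 − 11.3×2.6 = 7.52 → no gain ✓; to r=12.8 gives 60.7 − 11.3×12.8 = -83.94 → no gain ✓.
Excellent (own payoff 60.7 − 3.9×12.8 = 10.78): to r=0 gives 16.6 → profitable ✗; to r=2.6 gives 36.9 − 3.9×2.6 = 26.76 → profitable ✗.
4 of the 6 constraints hold; not an equilibrium.

4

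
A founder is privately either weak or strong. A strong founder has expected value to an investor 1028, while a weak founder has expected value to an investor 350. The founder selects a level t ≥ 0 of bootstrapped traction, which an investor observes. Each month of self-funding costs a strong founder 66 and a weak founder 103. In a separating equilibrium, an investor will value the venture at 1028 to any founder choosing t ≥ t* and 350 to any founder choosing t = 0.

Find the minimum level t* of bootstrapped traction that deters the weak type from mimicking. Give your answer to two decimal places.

A weak founder choosing t = 0 receives 350.
Imitating at t* instead would pay 1028 at cost 103·t*, netting 1028 − 103·t*.
Indifference: 350 = 1028 − 103·t*, so t* = (1028 − 350) / 103 ≈ 6.58.
This is the weak type's binding incentive-compatibility constraint; any t ≥ 6.58 sustains separation on that side.

6.58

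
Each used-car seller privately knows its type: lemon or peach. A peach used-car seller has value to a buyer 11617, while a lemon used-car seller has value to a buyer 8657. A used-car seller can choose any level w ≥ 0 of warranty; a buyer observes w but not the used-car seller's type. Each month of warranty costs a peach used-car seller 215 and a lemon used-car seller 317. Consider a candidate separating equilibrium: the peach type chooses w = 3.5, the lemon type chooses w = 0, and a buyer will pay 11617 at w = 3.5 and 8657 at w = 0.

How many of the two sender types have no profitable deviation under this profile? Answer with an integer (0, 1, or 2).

Lemon type: stay at 0 → 8657; mimic → 11617 − 317 × 3.5 = 10507.5. IC fails (8657 < 10507.5).
Peach type: signal → 11617 − 215 × 3.5 = 10864.5; deviate to 0 → 8657. IC holds (10864.5 ≥ 8657).
1 of 2 constraints hold, so this profile is not an equilibrium.

1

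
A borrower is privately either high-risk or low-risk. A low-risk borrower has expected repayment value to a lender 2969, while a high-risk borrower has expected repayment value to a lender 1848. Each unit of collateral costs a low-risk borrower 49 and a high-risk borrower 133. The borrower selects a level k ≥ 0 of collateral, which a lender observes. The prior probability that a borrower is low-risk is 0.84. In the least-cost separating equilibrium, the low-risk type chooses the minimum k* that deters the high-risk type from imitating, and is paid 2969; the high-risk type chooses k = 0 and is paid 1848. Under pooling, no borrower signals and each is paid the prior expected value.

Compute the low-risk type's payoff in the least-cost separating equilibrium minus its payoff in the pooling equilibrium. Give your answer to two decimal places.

-233.64

Least-cost separating signal: k* solves 1848 = 2969 − 133·k*, so k* = (2969 − 1848)/133 ≈ 8.4286.
Low-risk type's separating payoff: 2969 − 49 × k* = 2969 − 49 × (2969 − 1848)/133 = 2969 − 54929/133 = 2556.
Pooling payoff: 0.84 × 2969 + 0.16 × 1848 = 2789.64.
Difference: 2556 − 2789.64 = -233.64.
The low-risk type would prefer the pooling outcome.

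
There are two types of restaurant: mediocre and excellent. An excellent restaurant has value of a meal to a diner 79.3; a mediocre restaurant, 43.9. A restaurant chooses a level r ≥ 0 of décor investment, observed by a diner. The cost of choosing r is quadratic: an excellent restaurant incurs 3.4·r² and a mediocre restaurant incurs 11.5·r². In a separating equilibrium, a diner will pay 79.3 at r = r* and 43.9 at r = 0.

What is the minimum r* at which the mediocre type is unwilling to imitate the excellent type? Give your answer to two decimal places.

The mediocre type at r = 0 receives 43.9; imitating at r* yields 79.3 − 11.5·r*².
Indifference: 43.9 = 79.3 − 11.5·r*², so r*² = (79.3 − 43.9) / 11.5 ≈ 3.0783.
r* = √3.0783 ≈ 1.75.

1.75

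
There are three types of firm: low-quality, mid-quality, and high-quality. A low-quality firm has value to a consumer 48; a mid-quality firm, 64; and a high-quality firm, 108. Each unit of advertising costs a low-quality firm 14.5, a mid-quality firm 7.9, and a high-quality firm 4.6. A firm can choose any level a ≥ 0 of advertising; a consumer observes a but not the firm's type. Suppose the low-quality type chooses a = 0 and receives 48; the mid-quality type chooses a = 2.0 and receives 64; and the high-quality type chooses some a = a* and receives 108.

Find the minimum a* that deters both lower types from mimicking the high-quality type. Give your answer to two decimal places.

Low-quality type (on-path payoff 48) won't mimic when 48 ≥ 108 − 14.5·a*, i.e. a* ≥ 4.14.
Mid-quality type (on-path payoff 64 − 7.9×2.0 = 48.2) won't mimic when 48.2 ≥ 108 − 7.9·a*, i.e. a* ≥ 7.57.
Both must hold, so a* = max(4.14, 7.57) = 7.57. The mid-quality type's constraint binds.

7.57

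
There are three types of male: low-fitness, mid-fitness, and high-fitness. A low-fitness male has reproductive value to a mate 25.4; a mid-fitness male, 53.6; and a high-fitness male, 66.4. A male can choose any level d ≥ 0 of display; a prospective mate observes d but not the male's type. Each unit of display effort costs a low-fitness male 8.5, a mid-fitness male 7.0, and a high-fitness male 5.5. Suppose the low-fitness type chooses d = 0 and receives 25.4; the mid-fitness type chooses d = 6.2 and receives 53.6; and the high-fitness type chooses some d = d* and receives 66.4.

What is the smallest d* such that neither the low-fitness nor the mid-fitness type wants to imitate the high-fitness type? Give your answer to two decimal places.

8.03

Low-fitness type (on-path payoff 25.4) won't mimic when 25.4 ≥ 66.4 − 8.5·d*, i.e. d* ≥ 4.82.
Mid-fitness type (on-path payoff 53.6 − 7.0×6.2 = 10.2) won't mimic when 10.2 ≥ 66.4 − 7.0·d*, i.e. d* ≥ 8.03.
Both must hold, so d* = max(4.82, 8.03) = 8.03. The mid-fitness type's constraint binds.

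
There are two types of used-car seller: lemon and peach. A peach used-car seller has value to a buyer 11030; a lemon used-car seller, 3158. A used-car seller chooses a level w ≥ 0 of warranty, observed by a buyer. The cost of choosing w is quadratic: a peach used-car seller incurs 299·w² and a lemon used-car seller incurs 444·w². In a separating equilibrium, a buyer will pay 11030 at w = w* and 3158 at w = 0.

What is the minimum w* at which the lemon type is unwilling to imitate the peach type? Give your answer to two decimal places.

The lemon type at w = 0 receives 3158; imitating at w* yields 11030 − 444·w*².
Indifference: 3158 = 11030 − 444·w*², so w*² = (11030 − 3158) / 444 ≈ 17.7297.
w* = √17.7297 ≈ 4.21.

4.21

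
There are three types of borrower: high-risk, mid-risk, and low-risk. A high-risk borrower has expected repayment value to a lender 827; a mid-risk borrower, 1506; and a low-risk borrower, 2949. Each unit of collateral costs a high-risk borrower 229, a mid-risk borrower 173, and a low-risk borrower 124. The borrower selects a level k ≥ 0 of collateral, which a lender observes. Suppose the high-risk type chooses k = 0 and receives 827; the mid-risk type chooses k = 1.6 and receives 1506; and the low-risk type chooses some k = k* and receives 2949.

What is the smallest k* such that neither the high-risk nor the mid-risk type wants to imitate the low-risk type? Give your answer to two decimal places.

9.94

Mid-risk type (on-path payoff 1506 − 173×1.6 = 1229.2) won't mimic when 1229.2 ≥ 2949 − 173·k*, i.e. k* ≥ 9.94.
High-risk type (on-path payoff 827) won't mimic when 827 ≥ 2949 − 229·k*, i.e. k* ≥ 9.27.
Both must hold, so k* = max(9.27, 9.94) = 9.94. The mid-risk type's constraint binds.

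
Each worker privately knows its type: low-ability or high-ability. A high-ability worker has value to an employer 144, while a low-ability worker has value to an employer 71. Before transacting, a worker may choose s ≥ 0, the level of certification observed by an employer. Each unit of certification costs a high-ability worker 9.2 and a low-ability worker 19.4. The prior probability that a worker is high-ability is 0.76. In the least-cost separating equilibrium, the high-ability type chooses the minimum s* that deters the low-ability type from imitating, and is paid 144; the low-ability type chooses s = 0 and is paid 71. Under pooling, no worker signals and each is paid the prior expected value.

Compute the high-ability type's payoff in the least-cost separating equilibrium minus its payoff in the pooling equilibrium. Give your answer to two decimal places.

-17.10

Least-cost separating signal: s* solves 71 = 144 − 19.4·s*, so s* = (144 − 71)/19.4 ≈ 3.7629.
High-ability type's separating payoff: 144 − 9.2 × s* = 144 − 9.2 × (144 − 71)/19.4 = 144 − 671.6/19.4 ≈ 109.3814.
Pooling payoff: 0.76 × 144 + 0.24 × 71 = 126.48.
Difference: 109.3814 − 126.48 = -17.0986, i.e. -17.10 to two decimal places.
The high-ability type would prefer the pooling outcome.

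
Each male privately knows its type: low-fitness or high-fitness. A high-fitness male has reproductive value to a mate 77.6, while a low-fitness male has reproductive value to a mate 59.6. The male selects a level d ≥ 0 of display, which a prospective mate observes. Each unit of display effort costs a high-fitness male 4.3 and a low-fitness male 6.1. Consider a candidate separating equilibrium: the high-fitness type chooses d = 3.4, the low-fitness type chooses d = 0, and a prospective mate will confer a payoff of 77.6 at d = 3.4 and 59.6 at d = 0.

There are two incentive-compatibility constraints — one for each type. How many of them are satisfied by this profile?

2

Low-fitness type: stay at 0 → 59.6; mimic → 77.6 − 6.1 × 3.4 = 56.86. IC holds (59.6 ≥ 56.86).
High-fitness type: signal → 77.6 − 4.3 × 3.4 = 62.98; deviate to 0 → 59.6. IC holds (62.98 ≥ 59.6).
2 of 2 constraints hold, so this is a separating equilibrium.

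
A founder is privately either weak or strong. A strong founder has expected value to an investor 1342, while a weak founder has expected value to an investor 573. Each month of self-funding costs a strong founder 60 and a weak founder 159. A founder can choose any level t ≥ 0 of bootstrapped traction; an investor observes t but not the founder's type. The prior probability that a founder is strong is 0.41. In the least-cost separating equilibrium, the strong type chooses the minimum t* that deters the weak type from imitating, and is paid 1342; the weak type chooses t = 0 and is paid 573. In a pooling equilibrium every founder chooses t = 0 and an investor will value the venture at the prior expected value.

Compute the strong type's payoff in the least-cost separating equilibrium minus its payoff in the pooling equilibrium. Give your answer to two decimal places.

163.52

Least-cost separating signal: t* solves 573 = 1342 − 159·t*, so t* = (1342 − 573)/159 ≈ 4.8365.
Strong type's separating payoff: 1342 − 60 × t* = 1342 − 60 × (1342 − 573)/159 = 1342 − 46140/159 ≈ 1051.8113.
Pooling payoff: 0.41 × 1342 + 0.59 × 573 = 888.29.
Difference: 1051.8113 − 888.29 = 163.5213, i.e. 163.52 to two decimal places.
The strong type prefers to separate.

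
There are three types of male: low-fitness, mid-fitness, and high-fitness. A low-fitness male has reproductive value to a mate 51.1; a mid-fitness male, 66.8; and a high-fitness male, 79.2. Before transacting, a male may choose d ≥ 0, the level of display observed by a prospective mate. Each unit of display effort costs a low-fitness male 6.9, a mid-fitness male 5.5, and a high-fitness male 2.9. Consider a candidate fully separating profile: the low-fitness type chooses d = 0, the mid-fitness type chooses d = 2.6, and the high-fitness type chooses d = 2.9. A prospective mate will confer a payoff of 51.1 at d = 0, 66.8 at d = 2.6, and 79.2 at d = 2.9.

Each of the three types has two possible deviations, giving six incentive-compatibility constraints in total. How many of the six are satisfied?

4

Low-fitness (own payoff 51.1): to d=2.6 gives 66.8 − 6.9×2.6 = 48.86 → no gain ✓; to d=2.9 gives 79.2 − 6.9×2.9 = 59.19 → profitable ✗.
High-fitness (own payoff 79.2 − 2.9×2.9 = 70.79): to d=0 gives 51.1 → no gain ✓; to d=2.6 gives 66.8 − 2.9×2.6 = 59.26 → no gain ✓.
Mid-fitness (own payoff 66.8 − 5.5×2.6 = 52.5): to d=0 gives 51.1 → no gain ✓; to d=2.9 gives 79.2 − 5.5×2.9 = 63.25 → profitable ✗.
4 of the 6 constraints hold; not an equilibrium.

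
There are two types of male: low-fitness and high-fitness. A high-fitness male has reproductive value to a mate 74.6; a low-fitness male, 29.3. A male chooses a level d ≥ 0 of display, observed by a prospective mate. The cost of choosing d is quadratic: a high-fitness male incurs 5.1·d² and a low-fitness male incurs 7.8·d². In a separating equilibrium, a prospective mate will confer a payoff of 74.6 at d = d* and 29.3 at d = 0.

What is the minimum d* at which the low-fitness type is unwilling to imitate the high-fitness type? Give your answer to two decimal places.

The low-fitness type at d = 0 receives 29.3; imitating at d* yields 74.6 − 7.8·d*².
Indifference: 29.3 = 74.6 − 7.8·d*², so d*² = (74.6 − 29.3) / 7.8 ≈ 5.8077.
d* = √5.8077 ≈ 2.41.

2.41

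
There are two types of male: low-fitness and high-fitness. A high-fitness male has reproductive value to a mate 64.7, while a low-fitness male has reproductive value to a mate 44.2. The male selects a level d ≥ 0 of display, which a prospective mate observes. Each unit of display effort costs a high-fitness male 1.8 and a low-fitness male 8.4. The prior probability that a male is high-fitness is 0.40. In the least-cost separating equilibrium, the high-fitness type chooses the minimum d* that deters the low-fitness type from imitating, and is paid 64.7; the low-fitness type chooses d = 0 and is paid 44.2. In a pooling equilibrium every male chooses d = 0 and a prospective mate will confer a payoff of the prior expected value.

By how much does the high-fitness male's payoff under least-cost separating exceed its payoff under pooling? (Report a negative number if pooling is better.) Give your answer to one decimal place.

Least-cost separating signal: d* solves 44.2 = 64.7 − 8.4·d*, so d* = (64.7 − 44.2)/8.4 ≈ 2.4405.
High-fitness type's separating payoff: 64.7 − 1.8 × d* = 64.7 − 1.8 × (64.7 − 44.2)/8.4 = 64.7 − 36.9/8.4 ≈ 60.307.
Pooling payoff: 0.40 × 64.7 + 0.60 × 44.2 = 52.4.
Difference: 60.307 − 52.4 = 7.907, i.e. 7.9 to one decimal place.
The high-fitness type prefers to separate.

7.9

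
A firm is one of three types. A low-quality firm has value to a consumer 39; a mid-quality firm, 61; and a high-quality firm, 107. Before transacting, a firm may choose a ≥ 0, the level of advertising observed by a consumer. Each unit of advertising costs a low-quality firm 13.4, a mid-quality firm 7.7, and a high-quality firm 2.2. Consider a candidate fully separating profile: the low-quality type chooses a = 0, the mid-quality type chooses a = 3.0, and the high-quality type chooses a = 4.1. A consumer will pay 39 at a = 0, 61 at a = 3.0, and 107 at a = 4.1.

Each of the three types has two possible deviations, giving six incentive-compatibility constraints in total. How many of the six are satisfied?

3

Mid-quality (own payoff 61 − 7.7×3.0 = 37.9): to a=0 gives 39 → profitable ✗; to a=4.1 gives 107 − 7.7×4.1 = 75.43 → profitable ✗.
High-quality (own payoff 107 − 2.2×4.1 = 97.98): to a=0 gives 39 → no gain ✓; to a=3.0 gives 61 − 2.2×3.0 = 54.4 → no gain ✓.
Low-quality (own payoff 39): to a=3.0 gives 61 − 13.4×3.0 = 20.8 → no gain ✓; to a=4.1 gives 107 − 13.4×4.1 = 52.06 → profitable ✗.
3 of the 6 constraints hold; not an equilibrium.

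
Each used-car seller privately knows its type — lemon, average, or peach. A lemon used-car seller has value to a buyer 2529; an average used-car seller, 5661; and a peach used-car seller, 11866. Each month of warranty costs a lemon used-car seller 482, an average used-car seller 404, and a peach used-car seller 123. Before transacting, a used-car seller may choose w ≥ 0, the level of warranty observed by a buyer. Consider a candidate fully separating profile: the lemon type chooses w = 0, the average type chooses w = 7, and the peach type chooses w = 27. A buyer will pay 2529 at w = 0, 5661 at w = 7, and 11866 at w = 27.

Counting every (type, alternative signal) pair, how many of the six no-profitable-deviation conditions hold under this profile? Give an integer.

6

Lemon (own payoff 2529): to w=7 gives 5661 − 482×7 = 2287 → no gain ✓; to w=27 gives 11866 − 482×27 = -1148 → no gain ✓.
Peach (own payoff 11866 − 123×27 = 8545): to w=0 gives 2529 → no gain ✓; to w=7 gives 5661 − 123×7 = 4800 → no gain ✓.
Average (own payoff 5661 − 404×7 = 2833): to w=0 gives 2529 → no gain ✓; to w=27 gives 11866 − 404×27 = 958 → no gain ✓.
6 of the 6 constraints hold; this profile is a separating equilibrium.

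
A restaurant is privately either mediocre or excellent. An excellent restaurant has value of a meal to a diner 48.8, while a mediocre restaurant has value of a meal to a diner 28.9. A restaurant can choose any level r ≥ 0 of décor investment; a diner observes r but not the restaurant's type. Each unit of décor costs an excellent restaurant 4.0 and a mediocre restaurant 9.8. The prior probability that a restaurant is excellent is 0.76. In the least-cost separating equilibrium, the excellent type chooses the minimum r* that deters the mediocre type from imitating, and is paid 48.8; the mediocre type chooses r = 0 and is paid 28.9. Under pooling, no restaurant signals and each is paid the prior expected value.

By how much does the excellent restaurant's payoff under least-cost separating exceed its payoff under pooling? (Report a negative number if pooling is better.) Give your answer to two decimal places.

-3.35

Least-cost separating signal: r* solves 28.9 = 48.8 − 9.8·r*, so r* = (48.8 − 28.9)/9.8 ≈ 2.0306.
Excellent type's separating payoff: 48.8 − 4.0 × r* = 48.8 − 4.0 × (48.8 − 28.9)/9.8 = 48.8 − 79.6/9.8 ≈ 40.6776.
Pooling payoff: 0.76 × 48.8 + 0.24 × 28.9 = 44.024.
Difference: 40.6776 − 44.024 = -3.3464, i.e. -3.35 to two decimal places.
The excellent type would prefer the pooling outcome.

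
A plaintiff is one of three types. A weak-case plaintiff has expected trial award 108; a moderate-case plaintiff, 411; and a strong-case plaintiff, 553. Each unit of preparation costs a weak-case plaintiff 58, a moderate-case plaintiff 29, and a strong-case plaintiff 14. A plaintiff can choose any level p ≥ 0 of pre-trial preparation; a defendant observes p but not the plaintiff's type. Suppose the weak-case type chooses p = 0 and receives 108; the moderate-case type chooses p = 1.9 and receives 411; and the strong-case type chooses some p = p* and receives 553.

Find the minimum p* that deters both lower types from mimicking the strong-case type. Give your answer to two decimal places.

7.67

Weak-case type (on-path payoff 108) won't mimic when 108 ≥ 553 − 58·p*, i.e. p* ≥ 7.67.
Moderate-case type (on-path payoff 411 − 29×1.9 = 355.9) won't mimic when 355.9 ≥ 553 − 29·p*, i.e. p* ≥ 6.80.
Both must hold, so p* = max(7.67, 6.80) = 7.67. The weak-case type's constraint binds.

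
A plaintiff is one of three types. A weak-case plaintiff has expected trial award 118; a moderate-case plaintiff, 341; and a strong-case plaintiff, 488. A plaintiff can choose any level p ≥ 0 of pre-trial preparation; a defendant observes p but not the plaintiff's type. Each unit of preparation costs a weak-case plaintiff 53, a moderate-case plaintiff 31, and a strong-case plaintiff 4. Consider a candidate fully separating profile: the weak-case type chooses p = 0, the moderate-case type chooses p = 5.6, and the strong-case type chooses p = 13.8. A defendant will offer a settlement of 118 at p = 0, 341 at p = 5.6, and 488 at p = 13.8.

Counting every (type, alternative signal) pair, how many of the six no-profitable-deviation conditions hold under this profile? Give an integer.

6

Weak-case (own payoff 118): to p=5.6 gives 341 − 53×5.6 = 44.2 → no gain ✓; to p=13.8 gives 488 − 53×13.8 = -243.4 → no gain ✓.
Strong-case (own payoff 488 − 4×13.8 = 432.8): to p=0 gives 118 → no gain ✓; to p=5.6 gives 341 − 4×5.6 = 318.6 → no gain ✓.
Moderate-case (own payoff 341 − 31×5.6 = 167.4): to p=0 gives 118 → no gain ✓; to p=13.8 gives 488 − 31×13.8 = 60.2 → no gain ✓.
6 of the 6 constraints hold; this profile is a separating equilibrium.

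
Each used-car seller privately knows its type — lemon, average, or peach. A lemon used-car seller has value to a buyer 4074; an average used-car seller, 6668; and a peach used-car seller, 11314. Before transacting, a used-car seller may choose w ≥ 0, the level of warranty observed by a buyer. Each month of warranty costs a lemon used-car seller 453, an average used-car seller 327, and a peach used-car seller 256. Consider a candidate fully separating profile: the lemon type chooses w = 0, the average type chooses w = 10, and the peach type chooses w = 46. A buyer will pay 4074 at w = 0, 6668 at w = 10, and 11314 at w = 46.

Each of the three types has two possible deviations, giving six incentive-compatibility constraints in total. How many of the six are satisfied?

3

Peach (own payoff 11314 − 256×46 = -462): to w=0 gives 4074 → profitable ✗; to w=10 gives 6668 − 256×10 = 4108 → profitable ✗.
Average (own payoff 6668 − 327×10 = 3398): to w=0 gives 4074 → profitable ✗; to w=46 gives 11314 − 327×46 = -3728 → no gain ✓.
Lemon (own payoff 4074): to w=10 gives 6668 − 453×10 = 2138 → no gain ✓; to w=46 gives 11314 − 453×46 = -9524 → no gain ✓.
3 of the 6 constraints hold; not an equilibrium.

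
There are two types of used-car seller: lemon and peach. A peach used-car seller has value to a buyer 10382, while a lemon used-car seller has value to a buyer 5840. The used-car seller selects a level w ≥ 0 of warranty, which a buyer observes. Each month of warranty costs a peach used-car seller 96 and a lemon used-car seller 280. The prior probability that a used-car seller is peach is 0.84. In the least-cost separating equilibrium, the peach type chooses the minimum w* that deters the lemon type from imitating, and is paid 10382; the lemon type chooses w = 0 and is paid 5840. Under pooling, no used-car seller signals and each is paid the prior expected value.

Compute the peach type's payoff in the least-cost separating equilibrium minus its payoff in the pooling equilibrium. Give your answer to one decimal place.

Least-cost separating signal: w* solves 5840 = 10382 − 280·w*, so w* = (10382 − 5840)/280 ≈ 16.2214.
Peach type's separating payoff: 10382 − 96 × w* = 10382 − 96 × (10382 − 5840)/280 = 10382 − 436032/280 ≈ 8824.743.
Pooling payoff: 0.84 × 10382 + 0.16 × 5840 = 9655.28.
Difference: 8824.743 − 9655.28 = -830.537, i.e. -830.5 to one decimal place.
The peach type would prefer the pooling outcome.

-830.5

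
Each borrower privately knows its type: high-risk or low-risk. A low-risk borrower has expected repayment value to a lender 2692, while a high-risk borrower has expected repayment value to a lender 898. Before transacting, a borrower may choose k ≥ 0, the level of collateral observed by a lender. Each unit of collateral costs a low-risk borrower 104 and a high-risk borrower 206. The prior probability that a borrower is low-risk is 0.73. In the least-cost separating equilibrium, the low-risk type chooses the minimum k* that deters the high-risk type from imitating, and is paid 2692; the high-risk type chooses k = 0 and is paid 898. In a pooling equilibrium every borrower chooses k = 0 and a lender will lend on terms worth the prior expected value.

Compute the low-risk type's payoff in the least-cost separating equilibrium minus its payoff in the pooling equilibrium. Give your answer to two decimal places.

Least-cost separating signal: k* solves 898 = 2692 − 206·k*, so k* = (2692 − 898)/206 ≈ 8.7087.
Low-risk type's separating payoff: 2692 − 104 × k* = 2692 − 104 × (2692 − 898)/206 = 2692 − 186576/206 ≈ 1786.2913.
Pooling payoff: 0.73 × 2692 + 0.27 × 898 = 2207.62.
Difference: 1786.2913 − 2207.62 = -421.3287, i.e. -421.33 to two decimal places.
The low-risk type would prefer the pooling outcome.

-421.33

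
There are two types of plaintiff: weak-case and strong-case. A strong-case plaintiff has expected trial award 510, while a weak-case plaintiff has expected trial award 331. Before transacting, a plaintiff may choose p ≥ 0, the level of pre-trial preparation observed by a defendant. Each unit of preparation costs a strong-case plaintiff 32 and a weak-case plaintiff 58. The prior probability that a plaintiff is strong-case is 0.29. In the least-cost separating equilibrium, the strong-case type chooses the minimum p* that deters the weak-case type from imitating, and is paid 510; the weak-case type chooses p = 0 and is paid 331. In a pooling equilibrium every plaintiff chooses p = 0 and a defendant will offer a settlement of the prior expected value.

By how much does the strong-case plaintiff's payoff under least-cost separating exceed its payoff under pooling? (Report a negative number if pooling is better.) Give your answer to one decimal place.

Least-cost separating signal: p* solves 331 = 510 − 58·p*, so p* = (510 − 331)/58 ≈ 3.0862.
Strong-case type's separating payoff: 510 − 32 × p* = 510 − 32 × (510 − 331)/58 = 510 − 5728/58 ≈ 411.241.
Pooling payoff: 0.29 × 510 + 0.71 × 331 = 382.91.
Difference: 411.241 − 382.91 = 28.331, i.e. 28.3 to one decimal place.
The strong-case type prefers to separate.

28.3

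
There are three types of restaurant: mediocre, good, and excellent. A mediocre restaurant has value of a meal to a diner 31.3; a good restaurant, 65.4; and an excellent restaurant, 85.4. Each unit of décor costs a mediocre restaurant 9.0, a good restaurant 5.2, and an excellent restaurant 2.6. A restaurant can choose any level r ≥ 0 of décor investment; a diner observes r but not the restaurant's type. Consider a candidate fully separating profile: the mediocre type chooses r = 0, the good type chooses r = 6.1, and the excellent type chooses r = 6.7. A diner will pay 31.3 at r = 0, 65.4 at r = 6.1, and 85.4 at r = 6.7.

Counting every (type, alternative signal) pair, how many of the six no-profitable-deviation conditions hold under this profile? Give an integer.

5

Good (own payoff 65.4 − 5.2×6.1 = 33.68): to r=0 gives 31.3 → no gain ✓; to r=6.7 gives 85.4 − 5.2×6.7 = 50.56 → profitable ✗.
Mediocre (own payoff 31.3): to r=6.1 gives 65.4 − 9.0×6.1 = 10.5 → no gain ✓; to r=6.7 gives 85.4 − 9.0×6.7 = 25.1 → no gain ✓.
Excellent (own payoff 85.4 − 2.6×6.7 = 67.98): to r=0 gives 31.3 → no gain ✓; to r=6.1 gives 65.4 − 2.6×6.1 = 49.54 → no gain ✓.
5 of the 6 constraints hold; not an equilibrium.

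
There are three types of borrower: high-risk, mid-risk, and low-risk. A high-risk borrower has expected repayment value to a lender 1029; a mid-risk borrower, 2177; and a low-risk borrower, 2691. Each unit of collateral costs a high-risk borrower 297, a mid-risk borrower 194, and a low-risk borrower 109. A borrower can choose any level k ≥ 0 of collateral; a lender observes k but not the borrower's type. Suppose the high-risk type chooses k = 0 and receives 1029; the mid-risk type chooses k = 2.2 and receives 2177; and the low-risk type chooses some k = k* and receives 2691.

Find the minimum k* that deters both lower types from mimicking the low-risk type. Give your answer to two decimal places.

5.60

Mid-risk type (on-path payoff 2177 − 194×2.2 = 1750.2) won't mimic when 1750.2 ≥ 2691 − 194·k*, i.e. k* ≥ 4.85.
High-risk type (on-path payoff 1029) won't mimic when 1029 ≥ 2691 − 297·k*, i.e. k* ≥ 5.60.
Both must hold, so k* = max(5.60, 4.85) = 5.60. The high-risk type's constraint binds.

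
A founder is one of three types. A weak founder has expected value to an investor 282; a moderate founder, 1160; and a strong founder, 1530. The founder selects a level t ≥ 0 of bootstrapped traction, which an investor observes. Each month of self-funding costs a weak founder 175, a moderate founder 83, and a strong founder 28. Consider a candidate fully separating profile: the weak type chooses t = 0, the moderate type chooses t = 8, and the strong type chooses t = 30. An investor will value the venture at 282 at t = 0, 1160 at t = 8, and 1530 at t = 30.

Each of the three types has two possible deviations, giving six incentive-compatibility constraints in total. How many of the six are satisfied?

5

Weak (own payoff 282): to t=8 gives 1160 − 175×8 = -240 → no gain ✓; to t=30 gives 1530 − 175×30 = -3720 → no gain ✓.
Strong (own payoff 1530 − 28×30 = 690): to t=0 gives 282 → no gain ✓; to t=8 gives 1160 − 28×8 = 936 → profitable ✗.
Moderate (own payoff 1160 − 83×8 = 496): to t=0 gives 282 → no gain ✓; to t=30 gives 1530 − 83×30 = -960 → no gain ✓.
5 of the 6 constraints hold; not an equilibrium.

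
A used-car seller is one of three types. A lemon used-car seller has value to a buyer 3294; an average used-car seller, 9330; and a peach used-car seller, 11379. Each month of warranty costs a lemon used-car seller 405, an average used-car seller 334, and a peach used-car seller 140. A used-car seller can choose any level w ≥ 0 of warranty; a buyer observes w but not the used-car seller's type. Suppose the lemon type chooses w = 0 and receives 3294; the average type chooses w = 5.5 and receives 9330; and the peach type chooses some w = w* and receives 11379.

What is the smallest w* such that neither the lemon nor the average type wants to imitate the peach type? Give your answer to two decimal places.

Average type (on-path payoff 9330 − 334×5.5 = 7493) won't mimic when 7493 ≥ 11379 − 334·w*, i.e. w* ≥ 11.63.
Lemon type (on-path payoff 3294) won't mimic when 3294 ≥ 11379 − 405·w*, i.e. w* ≥ 19.96.
Both must hold, so w* = max(19.96, 11.63) = 19.96. The lemon type's constraint binds.

19.96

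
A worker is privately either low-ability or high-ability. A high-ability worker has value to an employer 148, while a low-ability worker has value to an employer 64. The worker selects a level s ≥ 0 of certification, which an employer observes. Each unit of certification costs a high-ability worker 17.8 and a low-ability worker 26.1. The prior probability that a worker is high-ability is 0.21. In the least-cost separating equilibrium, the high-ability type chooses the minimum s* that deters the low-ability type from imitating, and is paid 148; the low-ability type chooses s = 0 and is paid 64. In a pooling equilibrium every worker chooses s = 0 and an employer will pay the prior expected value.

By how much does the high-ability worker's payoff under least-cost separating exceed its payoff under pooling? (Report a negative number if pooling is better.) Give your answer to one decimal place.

Least-cost separating signal: s* solves 64 = 148 − 26.1·s*, so s* = (148 − 64)/26.1 ≈ 3.2184.
High-ability type's separating payoff: 148 − 17.8 × s* = 148 − 17.8 × (148 − 64)/26.1 = 148 − 1495.2/26.1 ≈ 90.713.
Pooling payoff: 0.21 × 148 + 0.79 × 64 = 81.64.
Difference: 90.713 − 81.64 = 9.073, i.e. 9.1 to one decimal place.
The high-ability type prefers to separate.

9.1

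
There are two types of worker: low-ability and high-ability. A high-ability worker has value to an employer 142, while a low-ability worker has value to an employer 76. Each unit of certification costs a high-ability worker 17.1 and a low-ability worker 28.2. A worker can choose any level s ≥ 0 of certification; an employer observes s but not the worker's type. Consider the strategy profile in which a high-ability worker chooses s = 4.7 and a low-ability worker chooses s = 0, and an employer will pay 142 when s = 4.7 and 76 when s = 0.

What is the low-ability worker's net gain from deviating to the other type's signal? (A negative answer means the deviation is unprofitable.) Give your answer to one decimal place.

-66.5

Playing s = 0 the low-ability worker receives 76.
Deviating to s = 4.7 brings payment 142 at cost 28.2 × 4.7 = 132.54, netting 9.46.
Gain from deviating: 9.46 − 76 = -66.54, i.e. -66.5 to one decimal place.
The gain is negative, so the low-ability type's incentive-compatibility constraint is satisfied.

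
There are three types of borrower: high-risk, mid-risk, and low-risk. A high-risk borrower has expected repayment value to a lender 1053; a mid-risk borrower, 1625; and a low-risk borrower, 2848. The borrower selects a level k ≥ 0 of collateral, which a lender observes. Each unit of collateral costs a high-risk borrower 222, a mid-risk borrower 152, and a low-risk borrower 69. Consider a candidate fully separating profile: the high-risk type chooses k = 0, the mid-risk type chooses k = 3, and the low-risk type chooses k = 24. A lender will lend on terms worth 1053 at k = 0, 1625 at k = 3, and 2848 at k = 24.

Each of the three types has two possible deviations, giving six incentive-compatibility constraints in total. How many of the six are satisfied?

5

Low-risk (own payoff 2848 − 69×24 = 1192): to k=0 gives 1053 → no gain ✓; to k=3 gives 1625 − 69×3 = 1418 → profitable ✗.
High-risk (own payoff 1053): to k=3 gives 1625 − 222×3 = 959 → no gain ✓; to k=24 gives 2848 − 222×24 = -2480 → no gain ✓.
Mid-risk (own payoff 1625 − 152×3 = 1169): to k=0 gives 1053 → no gain ✓; to k=24 gives 2848 − 152×24 = -800 → no gain ✓.
5 of the 6 constraints hold; not an equilibrium.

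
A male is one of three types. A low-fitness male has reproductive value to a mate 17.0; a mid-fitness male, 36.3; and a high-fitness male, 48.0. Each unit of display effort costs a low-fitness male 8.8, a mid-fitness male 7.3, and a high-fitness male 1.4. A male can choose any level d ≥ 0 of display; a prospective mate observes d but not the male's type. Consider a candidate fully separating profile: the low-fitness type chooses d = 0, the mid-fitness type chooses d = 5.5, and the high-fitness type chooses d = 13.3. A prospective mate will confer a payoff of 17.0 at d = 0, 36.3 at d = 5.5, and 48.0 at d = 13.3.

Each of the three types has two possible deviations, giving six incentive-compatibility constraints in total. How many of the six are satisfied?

5

Low-fitness (own payoff 17.0): to d=5.5 gives 36.3 − 8.8×5.5 = -12.1 → no gain ✓; to d=13.3 gives 48.0 − 8.8×13.3 = -69.04 → no gain ✓.
High-fitness (own payoff 48.0 − 1.4×13.3 = 29.38): to d=0 gives 17.0 → no gain ✓; to d=5.5 gives 36.3 − 1.4×5.5 = 28.6 → no gain ✓.
Mid-fitness (own payoff 36.3 − 7.3×5.5 = -3.85): to d=0 gives 17.0 → profitable ✗; to d=13.3 gives 48.0 − 7.3×13.3 = -49.09 → no gain ✓.
5 of the 6 constraints hold; not an equilibrium.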